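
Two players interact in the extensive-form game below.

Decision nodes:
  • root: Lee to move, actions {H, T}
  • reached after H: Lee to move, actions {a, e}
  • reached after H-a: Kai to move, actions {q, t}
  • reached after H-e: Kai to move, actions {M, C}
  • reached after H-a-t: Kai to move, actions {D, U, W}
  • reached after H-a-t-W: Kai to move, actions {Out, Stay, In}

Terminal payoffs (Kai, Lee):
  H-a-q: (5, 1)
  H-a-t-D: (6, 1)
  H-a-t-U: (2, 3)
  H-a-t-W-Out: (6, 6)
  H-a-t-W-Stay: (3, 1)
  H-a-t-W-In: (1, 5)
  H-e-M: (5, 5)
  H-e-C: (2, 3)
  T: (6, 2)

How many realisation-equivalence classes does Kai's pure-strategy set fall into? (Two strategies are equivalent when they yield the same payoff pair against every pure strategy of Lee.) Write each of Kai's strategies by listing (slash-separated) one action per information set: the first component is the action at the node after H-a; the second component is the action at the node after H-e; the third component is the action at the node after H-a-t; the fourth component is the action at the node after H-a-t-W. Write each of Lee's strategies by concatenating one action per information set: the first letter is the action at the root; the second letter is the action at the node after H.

Kai has 36 pure strategies: q/M/D/Out, q/M/D/Stay, q/M/D/In, q/M/U/Out, q/M/U/Stay, q/M/U/In, q/M/W/Out, q/M/W/Stay, q/M/W/In, q/C/D/Out, q/C/D/Stay, q/C/D/In, q/C/U/Out, q/C/U/Stay, q/C/U/In, q/C/W/Out, q/C/W/Stay, q/C/W/In, t/M/D/Out, t/M/D/Stay, t/M/D/In, t/M/U/Out, t/M/U/Stay, t/M/U/In, t/M/W/Out, t/M/W/Stay, t/M/W/In, t/C/D/Out, t/C/D/Stay, t/C/D/In, t/C/U/Out, t/C/U/Stay, t/C/U/In, t/C/W/Out, t/C/W/Stay, t/C/W/In. Columns: Ha, He, Ta, Te.
{q/M/D/Out, q/M/D/Stay, q/M/D/In, q/M/U/Out, q/M/U/Stay, q/M/U/In, q/M/W/Out, q/M/W/Stay, q/M/W/In} → row (5,1) (5,5) (6,2) (6,2)
{q/C/D/Out, q/C/D/Stay, q/C/D/In, q/C/U/Out, q/C/U/Stay, q/C/U/In, q/C/W/Out, q/C/W/Stay, q/C/W/In} → row (5,1) (2,3) (6,2) (6,2)
{t/M/D/Out, t/M/D/Stay, t/M/D/In} → row (6,1) (5,5) (6,2) (6,2)
{t/M/U/Out, t/M/U/Stay, t/M/U/In} → row (2,3) (5,5) (6,2) (6,2)
{t/M/W/Out} → row (6,6) (5,5) (6,2) (6,2)
{t/M/W/Stay} → row (3,1) (5,5) (6,2) (6,2)
{t/M/W/In} → row (1,5) (5,5) (6,2) (6,2)
{t/C/D/Out, t/C/D/Stay, t/C/D/In} → row (6,1) (2,3) (6,2) (6,2)
{t/C/U/Out, t/C/U/Stay, t/C/U/In} → row (2,3) (2,3) (6,2) (6,2)
{t/C/W/Out} → row (6,6) (2,3) (6,2) (6,2)
{t/C/W/Stay} → row (3,1) (2,3) (6,2) (6,2)
{t/C/W/In} → row (1,5) (2,3) (6,2) (6,2)
That's 12 distinct rows out of 36 strategies.

12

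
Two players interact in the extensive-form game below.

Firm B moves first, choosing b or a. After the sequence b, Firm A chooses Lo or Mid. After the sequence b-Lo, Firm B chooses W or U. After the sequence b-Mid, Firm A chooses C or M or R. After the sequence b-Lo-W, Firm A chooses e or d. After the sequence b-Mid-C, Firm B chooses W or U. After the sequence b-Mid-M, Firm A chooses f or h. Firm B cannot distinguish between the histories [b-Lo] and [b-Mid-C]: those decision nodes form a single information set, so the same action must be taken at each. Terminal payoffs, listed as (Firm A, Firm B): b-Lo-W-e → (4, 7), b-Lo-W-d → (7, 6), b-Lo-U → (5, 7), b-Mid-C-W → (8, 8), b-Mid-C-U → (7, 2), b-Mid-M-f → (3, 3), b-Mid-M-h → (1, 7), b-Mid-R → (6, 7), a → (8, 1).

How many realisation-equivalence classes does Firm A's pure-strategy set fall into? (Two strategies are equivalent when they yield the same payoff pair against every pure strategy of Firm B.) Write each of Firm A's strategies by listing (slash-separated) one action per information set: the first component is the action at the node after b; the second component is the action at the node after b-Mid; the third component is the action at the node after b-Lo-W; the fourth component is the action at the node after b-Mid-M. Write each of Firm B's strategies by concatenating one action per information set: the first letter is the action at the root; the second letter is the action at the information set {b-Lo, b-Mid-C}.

Firm A has 24 pure strategies: Lo/C/e/f, Lo/C/e/h, Lo/C/d/f, Lo/C/d/h, Lo/M/e/f, Lo/M/e/h, Lo/M/d/f, Lo/M/d/h, Lo/R/e/f, Lo/R/e/h, Lo/R/d/f, Lo/R/d/h, Mid/C/e/f, Mid/C/e/h, Mid/C/d/f, Mid/C/d/h, Mid/M/e/f, Mid/M/e/h, Mid/M/d/f, Mid/M/d/h, Mid/R/e/f, Mid/R/e/h, Mid/R/d/f, Mid/R/d/h. Columns: bW, bU, aW, aU.
{Lo/C/e/f, Lo/C/e/h, Lo/M/e/f, Lo/M/e/h, Lo/R/e/f, Lo/R/e/h} → row (4,7) (5,7) (8,1) (8,1)
{Lo/C/d/f, Lo/C/d/h, Lo/M/d/f, Lo/M/d/h, Lo/R/d/f, Lo/R/d/h} → row (7,6) (5,7) (8,1) (8,1)
{Mid/C/e/f, Mid/C/e/h, Mid/C/d/f, Mid/C/d/h} → row (8,8) (7,2) (8,1) (8,1)
{Mid/M/e/f, Mid/M/d/f} → row (3,3) (3,3) (8,1) (8,1)
{Mid/M/e/h, Mid/M/d/h} → row (1,7) (1,7) (8,1) (8,1)
{Mid/R/e/f, Mid/R/e/h, Mid/R/d/f, Mid/R/d/h} → row (6,7) (6,7) (8,1) (8,1)
That's 6 distinct rows out of 24 strategies.

6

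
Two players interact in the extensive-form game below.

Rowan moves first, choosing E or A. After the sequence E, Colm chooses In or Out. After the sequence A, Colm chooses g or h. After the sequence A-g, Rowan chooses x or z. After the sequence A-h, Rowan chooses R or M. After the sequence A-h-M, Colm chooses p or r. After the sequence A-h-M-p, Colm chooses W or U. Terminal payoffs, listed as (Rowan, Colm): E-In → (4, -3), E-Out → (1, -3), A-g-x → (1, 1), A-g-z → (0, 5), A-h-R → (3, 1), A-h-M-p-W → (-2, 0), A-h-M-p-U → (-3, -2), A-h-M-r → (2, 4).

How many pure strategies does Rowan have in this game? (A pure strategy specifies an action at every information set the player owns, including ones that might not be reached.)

8

Rowan owns the root with actions {E, A} — two choices.
Rowan owns the node after A-g with actions {x, z} — two choices.
Rowan owns the node after A-h with actions {R, M} — two choices.
A pure strategy fixes one action at each information set independently, so the count is the product 2 × 2 × 2 = 8.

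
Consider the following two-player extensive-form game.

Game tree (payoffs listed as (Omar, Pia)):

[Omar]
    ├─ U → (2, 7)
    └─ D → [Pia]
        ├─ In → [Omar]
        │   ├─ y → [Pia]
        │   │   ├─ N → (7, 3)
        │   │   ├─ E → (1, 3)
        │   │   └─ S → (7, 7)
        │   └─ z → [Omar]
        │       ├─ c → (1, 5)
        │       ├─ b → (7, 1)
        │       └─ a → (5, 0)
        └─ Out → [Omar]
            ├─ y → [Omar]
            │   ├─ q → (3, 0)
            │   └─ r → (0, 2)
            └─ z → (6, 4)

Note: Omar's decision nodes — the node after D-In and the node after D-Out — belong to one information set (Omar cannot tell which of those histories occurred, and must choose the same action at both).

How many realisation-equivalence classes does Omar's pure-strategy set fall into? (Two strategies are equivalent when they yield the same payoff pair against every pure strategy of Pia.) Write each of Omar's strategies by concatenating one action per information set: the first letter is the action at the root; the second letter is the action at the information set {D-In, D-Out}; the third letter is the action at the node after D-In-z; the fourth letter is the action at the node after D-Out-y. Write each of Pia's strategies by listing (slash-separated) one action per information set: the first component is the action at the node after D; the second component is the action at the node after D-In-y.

6

Omar has 24 pure strategies: Uycq, Uycr, Uybq, Uybr, Uyaq, Uyar, Uzcq, Uzcr, Uzbq, Uzbr, Uzaq, Uzar, Dycq, Dycr, Dybq, Dybr, Dyaq, Dyar, Dzcq, Dzcr, Dzbq, Dzbr, Dzaq, Dzar. Columns: In/N, In/E, In/S, Out/N, Out/E, Out/S.
{Uycq, Uycr, Uybq, Uybr, Uyaq, Uyar, Uzcq, Uzcr, Uzbq, Uzbr, Uzaq, Uzar} → row (2,7) (2,7) (2,7) (2,7) (2,7) (2,7)
{Dycq, Dybq, Dyaq} → row (7,3) (1,3) (7,7) (3,0) (3,0) (3,0)
{Dycr, Dybr, Dyar} → row (7,3) (1,3) (7,7) (0,2) (0,2) (0,2)
{Dzcq, Dzcr} → row (1,5) (1,5) (1,5) (6,4) (6,4) (6,4)
{Dzbq, Dzbr} → row (7,1) (7,1) (7,1) (6,4) (6,4) (6,4)
{Dzaq, Dzar} → row (5,0) (5,0) (5,0) (6,4) (6,4) (6,4)
That's 6 distinct rows out of 24 strategies.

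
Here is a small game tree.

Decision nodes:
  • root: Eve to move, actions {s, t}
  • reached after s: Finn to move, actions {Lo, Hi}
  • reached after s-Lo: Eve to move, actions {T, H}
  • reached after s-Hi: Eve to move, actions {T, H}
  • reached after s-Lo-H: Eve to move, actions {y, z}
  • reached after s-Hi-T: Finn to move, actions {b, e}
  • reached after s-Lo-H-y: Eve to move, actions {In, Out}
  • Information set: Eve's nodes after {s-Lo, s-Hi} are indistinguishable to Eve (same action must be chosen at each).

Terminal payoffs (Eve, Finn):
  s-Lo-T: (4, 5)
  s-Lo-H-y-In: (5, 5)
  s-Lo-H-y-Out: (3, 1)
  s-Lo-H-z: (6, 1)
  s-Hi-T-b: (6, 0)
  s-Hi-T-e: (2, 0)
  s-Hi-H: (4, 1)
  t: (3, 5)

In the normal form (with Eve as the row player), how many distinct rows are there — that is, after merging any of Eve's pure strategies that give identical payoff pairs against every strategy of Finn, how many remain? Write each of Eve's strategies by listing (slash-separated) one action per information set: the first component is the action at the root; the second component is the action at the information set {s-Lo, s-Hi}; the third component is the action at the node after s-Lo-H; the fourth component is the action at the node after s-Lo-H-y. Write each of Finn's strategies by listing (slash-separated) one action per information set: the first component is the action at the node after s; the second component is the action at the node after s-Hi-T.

5

Eve has 16 pure strategies: s/T/y/In, s/T/y/Out, s/T/z/In, s/T/z/Out, s/H/y/In, s/H/y/Out, s/H/z/In, s/H/z/Out, t/T/y/In, t/T/y/Out, t/T/z/In, t/T/z/Out, t/H/y/In, t/H/y/Out, t/H/z/In, t/H/z/Out. Columns: Lo/b, Lo/e, Hi/b, Hi/e.
{s/T/y/In, s/T/y/Out, s/T/z/In, s/T/z/Out} → row (4,5) (4,5) (6,0) (2,0)
{s/H/y/In} → row (5,5) (5,5) (4,1) (4,1)
{s/H/y/Out} → row (3,1) (3,1) (4,1) (4,1)
{s/H/z/In, s/H/z/Out} → row (6,1) (6,1) (4,1) (4,1)
{t/T/y/In, t/T/y/Out, t/T/z/In, t/T/z/Out, t/H/y/In, t/H/y/Out, t/H/z/In, t/H/z/Out} → row (3,5) (3,5) (3,5) (3,5)
That's 5 distinct rows out of 16 strategies.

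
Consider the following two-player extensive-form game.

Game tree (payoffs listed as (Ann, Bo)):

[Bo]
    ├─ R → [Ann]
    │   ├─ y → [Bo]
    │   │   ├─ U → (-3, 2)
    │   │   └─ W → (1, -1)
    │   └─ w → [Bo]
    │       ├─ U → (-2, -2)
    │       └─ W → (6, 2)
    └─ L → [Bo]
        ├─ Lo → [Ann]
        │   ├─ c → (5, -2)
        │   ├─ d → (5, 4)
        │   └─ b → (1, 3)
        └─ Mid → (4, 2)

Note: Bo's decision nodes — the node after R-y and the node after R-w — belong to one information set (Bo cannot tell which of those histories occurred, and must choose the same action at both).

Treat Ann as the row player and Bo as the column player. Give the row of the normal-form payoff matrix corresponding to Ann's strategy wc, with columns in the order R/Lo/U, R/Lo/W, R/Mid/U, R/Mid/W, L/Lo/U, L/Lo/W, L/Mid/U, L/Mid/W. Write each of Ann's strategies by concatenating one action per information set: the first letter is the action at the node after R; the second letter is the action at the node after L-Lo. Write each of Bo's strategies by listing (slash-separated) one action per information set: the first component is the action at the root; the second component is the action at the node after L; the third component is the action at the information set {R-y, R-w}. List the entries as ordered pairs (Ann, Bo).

vs R/Lo/U: Bo plays R → Ann plays w at [R] → Bo plays U at [R-w] → (-2, -2)
vs R/Lo/W: Bo plays R → Ann plays w at [R] → Bo plays W at [R-w] → (6, 2)
vs R/Mid/U: Bo plays R → Ann plays w at [R] → Bo plays U at [R-w] → (-2, -2)
vs R/Mid/W: Bo plays R → Ann plays w at [R] → Bo plays W at [R-w] → (6, 2)
vs L/Lo/U: Bo plays L → Bo plays Lo at [L] → Ann plays c at [L-Lo] → (5, -2)
vs L/Lo/W: Bo plays L → Bo plays Lo at [L] → Ann plays c at [L-Lo] → (5, -2)
vs L/Mid/U: Bo plays L → Bo plays Mid at [L] → (4, 2)
vs L/Mid/W: Bo plays L → Bo plays Mid at [L] → (4, 2)

(-2,-2) (6,2) (-2,-2) (6,2) (5,-2) (5,-2) (4,2) (4,2)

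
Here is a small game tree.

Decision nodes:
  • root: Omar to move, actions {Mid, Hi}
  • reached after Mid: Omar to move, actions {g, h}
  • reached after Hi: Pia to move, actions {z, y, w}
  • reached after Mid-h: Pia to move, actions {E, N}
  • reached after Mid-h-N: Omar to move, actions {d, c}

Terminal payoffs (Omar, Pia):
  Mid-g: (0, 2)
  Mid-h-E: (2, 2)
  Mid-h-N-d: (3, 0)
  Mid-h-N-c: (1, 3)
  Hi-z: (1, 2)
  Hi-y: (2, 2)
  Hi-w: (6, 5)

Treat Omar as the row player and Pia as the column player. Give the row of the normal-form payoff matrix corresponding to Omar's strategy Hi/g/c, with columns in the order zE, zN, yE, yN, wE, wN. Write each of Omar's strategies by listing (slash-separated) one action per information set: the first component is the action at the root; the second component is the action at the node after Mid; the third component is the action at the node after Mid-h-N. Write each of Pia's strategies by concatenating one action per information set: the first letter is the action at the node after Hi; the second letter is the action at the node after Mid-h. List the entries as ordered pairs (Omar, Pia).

(1,2) (1,2) (2,2) (2,2) (6,5) (6,5)

vs zE: Omar plays Hi → Pia plays z at [Hi] → (1, 2)
vs zN: Omar plays Hi → Pia plays z at [Hi] → (1, 2)
vs yE: Omar plays Hi → Pia plays y at [Hi] → (2, 2)
vs yN: Omar plays Hi → Pia plays y at [Hi] → (2, 2)
vs wE: Omar plays Hi → Pia plays w at [Hi] → (6, 5)
vs wN: Omar plays Hi → Pia plays w at [Hi] → (6, 5)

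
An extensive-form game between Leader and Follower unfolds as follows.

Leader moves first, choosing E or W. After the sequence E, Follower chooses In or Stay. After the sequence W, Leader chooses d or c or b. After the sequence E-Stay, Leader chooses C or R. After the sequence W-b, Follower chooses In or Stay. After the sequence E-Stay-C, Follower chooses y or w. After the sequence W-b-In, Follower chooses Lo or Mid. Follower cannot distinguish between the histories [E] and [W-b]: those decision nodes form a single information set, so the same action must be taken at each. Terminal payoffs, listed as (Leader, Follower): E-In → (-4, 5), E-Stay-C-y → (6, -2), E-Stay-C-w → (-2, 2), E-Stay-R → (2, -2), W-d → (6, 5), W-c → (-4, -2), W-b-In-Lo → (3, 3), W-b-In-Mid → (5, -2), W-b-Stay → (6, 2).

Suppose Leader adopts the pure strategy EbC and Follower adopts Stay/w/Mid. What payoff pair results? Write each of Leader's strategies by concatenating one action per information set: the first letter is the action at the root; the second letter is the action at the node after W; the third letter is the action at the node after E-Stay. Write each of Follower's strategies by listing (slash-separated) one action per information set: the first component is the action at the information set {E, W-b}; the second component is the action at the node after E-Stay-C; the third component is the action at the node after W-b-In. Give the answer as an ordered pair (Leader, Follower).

Trace the play path from the root:
  Leader plays E
  Follower plays Stay at [E]
  Leader plays C at [E-Stay]
  Follower plays w at [E-Stay-C]
→ terminal payoff (-2, 2).
(Leader's choice at the node after W is never reached on this path, so it doesn't affect the outcome.)

(-2, 2)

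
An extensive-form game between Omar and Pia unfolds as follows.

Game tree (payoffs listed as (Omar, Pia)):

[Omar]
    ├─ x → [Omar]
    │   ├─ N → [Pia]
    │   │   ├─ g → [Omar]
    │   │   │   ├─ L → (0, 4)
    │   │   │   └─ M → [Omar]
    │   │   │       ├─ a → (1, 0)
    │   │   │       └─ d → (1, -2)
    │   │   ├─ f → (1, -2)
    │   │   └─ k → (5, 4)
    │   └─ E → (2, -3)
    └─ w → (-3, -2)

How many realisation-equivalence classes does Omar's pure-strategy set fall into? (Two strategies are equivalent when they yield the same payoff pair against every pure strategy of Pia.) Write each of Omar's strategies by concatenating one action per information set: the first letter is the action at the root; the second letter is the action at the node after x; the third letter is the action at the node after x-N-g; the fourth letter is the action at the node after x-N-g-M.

5

Omar has 16 pure strategies: xNLa, xNLd, xNMa, xNMd, xELa, xELd, xEMa, xEMd, wNLa, wNLd, wNMa, wNMd, wELa, wELd, wEMa, wEMd. Columns: g, f, k.
{xNLa, xNLd} → row (0,4) (1,-2) (5,4)
{xNMa} → row (1,0) (1,-2) (5,4)
{xNMd} → row (1,-2) (1,-2) (5,4)
{xELa, xELd, xEMa, xEMd} → row (2,-3) (2,-3) (2,-3)
{wNLa, wNLd, wNMa, wNMd, wELa, wELd, wEMa, wEMd} → row (-3,-2) (-3,-2) (-3,-2)
That's 5 distinct rows out of 16 strategies.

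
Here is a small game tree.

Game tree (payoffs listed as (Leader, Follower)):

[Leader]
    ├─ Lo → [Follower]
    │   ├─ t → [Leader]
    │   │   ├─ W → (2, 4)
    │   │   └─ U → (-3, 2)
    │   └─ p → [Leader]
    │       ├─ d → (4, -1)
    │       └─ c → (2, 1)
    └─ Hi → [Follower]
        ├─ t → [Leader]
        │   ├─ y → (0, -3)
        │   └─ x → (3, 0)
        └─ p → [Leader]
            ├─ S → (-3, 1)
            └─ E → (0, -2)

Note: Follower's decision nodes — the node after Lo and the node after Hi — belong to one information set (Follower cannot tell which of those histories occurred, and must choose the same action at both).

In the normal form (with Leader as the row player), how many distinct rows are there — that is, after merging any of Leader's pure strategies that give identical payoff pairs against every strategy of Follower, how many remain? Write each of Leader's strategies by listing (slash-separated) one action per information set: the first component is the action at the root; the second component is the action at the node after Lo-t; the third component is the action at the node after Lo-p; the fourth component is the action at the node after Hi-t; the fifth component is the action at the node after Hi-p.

Leader has 32 pure strategies: Lo/W/d/y/S, Lo/W/d/y/E, Lo/W/d/x/S, Lo/W/d/x/E, Lo/W/c/y/S, Lo/W/c/y/E, Lo/W/c/x/S, Lo/W/c/x/E, Lo/U/d/y/S, Lo/U/d/y/E, Lo/U/d/x/S, Lo/U/d/x/E, Lo/U/c/y/S, Lo/U/c/y/E, Lo/U/c/x/S, Lo/U/c/x/E, Hi/W/d/y/S, Hi/W/d/y/E, Hi/W/d/x/S, Hi/W/d/x/E, Hi/W/c/y/S, Hi/W/c/y/E, Hi/W/c/x/S, Hi/W/c/x/E, Hi/U/d/y/S, Hi/U/d/y/E, Hi/U/d/x/S, Hi/U/d/x/E, Hi/U/c/y/S, Hi/U/c/y/E, Hi/U/c/x/S, Hi/U/c/x/E. Columns: t, p.
{Lo/W/d/y/S, Lo/W/d/y/E, Lo/W/d/x/S, Lo/W/d/x/E} → row (2,4) (4,-1)
{Lo/W/c/y/S, Lo/W/c/y/E, Lo/W/c/x/S, Lo/W/c/x/E} → row (2,4) (2,1)
{Lo/U/d/y/S, Lo/U/d/y/E, Lo/U/d/x/S, Lo/U/d/x/E} → row (-3,2) (4,-1)
{Lo/U/c/y/S, Lo/U/c/y/E, Lo/U/c/x/S, Lo/U/c/x/E} → row (-3,2) (2,1)
{Hi/W/d/y/S, Hi/W/c/y/S, Hi/U/d/y/S, Hi/U/c/y/S} → row (0,-3) (-3,1)
{Hi/W/d/y/E, Hi/W/c/y/E, Hi/U/d/y/E, Hi/U/c/y/E} → row (0,-3) (0,-2)
{Hi/W/d/x/S, Hi/W/c/x/S, Hi/U/d/x/S, Hi/U/c/x/S} → row (3,0) (-3,1)
{Hi/W/d/x/E, Hi/W/c/x/E, Hi/U/d/x/E, Hi/U/c/x/E} → row (3,0) (0,-2)
That's 8 distinct rows out of 32 strategies.

8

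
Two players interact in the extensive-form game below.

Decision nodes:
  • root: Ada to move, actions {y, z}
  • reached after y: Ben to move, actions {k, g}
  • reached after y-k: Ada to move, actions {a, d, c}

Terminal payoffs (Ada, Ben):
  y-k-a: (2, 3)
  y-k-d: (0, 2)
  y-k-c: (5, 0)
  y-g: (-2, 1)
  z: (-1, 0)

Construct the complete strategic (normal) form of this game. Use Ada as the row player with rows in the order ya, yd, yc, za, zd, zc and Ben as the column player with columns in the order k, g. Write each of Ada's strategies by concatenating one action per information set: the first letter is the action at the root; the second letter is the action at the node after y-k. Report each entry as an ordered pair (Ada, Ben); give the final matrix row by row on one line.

Row ya: k→(2,3), g→(-2,1)
Row yd: k→(0,2), g→(-2,1)
Row yc: k→(5,0), g→(-2,1)
Row za: k→(-1,0), g→(-1,0)
Row zd: k→(-1,0), g→(-1,0)
Row zc: k→(-1,0), g→(-1,0)

ya: (2,3) (-2,1) | yd: (0,2) (-2,1) | yc: (5,0) (-2,1) | za: (-1,0) (-1,0) | zd: (-1,0) (-1,0) | zc: (-1,0) (-1,0)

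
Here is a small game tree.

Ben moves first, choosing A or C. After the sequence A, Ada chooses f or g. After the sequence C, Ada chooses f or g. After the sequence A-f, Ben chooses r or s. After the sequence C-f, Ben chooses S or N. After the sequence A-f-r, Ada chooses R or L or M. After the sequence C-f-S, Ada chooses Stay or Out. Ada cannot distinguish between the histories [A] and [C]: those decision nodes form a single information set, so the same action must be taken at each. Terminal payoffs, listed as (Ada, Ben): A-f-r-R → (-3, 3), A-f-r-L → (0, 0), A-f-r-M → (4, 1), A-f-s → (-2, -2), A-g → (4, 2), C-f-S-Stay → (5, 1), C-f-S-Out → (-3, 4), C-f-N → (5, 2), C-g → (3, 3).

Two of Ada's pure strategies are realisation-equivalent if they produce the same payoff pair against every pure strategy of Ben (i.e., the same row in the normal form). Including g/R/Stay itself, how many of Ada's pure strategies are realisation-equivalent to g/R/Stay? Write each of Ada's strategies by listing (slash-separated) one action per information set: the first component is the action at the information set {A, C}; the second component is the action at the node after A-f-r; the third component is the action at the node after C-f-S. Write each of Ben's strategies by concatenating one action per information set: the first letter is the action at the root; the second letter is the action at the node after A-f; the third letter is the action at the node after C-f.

Row for g/R/Stay (columns ArS, ArN, AsS, AsN, CrS, CrN, CsS, CsN): (4,2) (4,2) (4,2) (4,2) (3,3) (3,3) (3,3) (3,3).
Under g/R/Stay, Ada's choice at the node after A-f-r and at the node after C-f-S can never be reached regardless of what Ben does, so varying those choices leaves every outcome unchanged.
Holding the reachable choices fixed and varying the unreachable ones freely already gives 3 × 2 = 6 equivalent strategies.
No other strategy reproduces this row, so those 6 are the full class: g/R/Stay, g/R/Out, g/L/Stay, g/L/Out, g/M/Stay, g/M/Out.

6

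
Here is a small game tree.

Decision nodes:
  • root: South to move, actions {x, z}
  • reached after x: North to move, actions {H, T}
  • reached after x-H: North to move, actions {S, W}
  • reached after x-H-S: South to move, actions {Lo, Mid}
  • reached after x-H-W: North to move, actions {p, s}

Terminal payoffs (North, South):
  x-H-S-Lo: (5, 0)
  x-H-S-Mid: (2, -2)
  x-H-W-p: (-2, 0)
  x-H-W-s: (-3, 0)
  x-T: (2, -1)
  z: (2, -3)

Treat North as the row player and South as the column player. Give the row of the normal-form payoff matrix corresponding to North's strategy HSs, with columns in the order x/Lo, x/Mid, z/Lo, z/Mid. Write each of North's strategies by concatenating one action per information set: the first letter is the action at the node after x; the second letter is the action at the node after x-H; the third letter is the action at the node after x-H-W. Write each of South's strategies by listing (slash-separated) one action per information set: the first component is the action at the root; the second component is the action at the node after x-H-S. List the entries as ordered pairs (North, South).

vs x/Lo: South plays x → North plays H at [x] → North plays S at [x-H] → South plays Lo at [x-H-S] → (5, 0)
vs x/Mid: South plays x → North plays H at [x] → North plays S at [x-H] → South plays Mid at [x-H-S] → (2, -2)
vs z/Lo: South plays z → (2, -3)
vs z/Mid: South plays z → (2, -3)

(5,0) (2,-2) (2,-3) (2,-3)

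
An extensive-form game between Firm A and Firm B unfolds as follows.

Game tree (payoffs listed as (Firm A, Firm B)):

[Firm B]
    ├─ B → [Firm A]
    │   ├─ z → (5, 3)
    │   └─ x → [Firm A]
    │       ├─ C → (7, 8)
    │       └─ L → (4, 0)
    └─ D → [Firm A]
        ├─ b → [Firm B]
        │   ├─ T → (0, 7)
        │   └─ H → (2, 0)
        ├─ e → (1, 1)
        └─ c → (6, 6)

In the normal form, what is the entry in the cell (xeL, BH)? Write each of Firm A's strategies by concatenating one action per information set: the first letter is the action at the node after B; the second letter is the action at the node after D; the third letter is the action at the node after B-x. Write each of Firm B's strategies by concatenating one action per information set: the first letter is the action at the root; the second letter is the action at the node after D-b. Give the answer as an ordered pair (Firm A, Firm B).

Trace the play path from the root:
  Firm B plays B
  Firm A plays x at [B]
  Firm A plays L at [B-x]
→ terminal payoff (4, 0).
(Firm A's choice at the node after D is never reached on this path, so it doesn't affect the outcome.)

(4, 0)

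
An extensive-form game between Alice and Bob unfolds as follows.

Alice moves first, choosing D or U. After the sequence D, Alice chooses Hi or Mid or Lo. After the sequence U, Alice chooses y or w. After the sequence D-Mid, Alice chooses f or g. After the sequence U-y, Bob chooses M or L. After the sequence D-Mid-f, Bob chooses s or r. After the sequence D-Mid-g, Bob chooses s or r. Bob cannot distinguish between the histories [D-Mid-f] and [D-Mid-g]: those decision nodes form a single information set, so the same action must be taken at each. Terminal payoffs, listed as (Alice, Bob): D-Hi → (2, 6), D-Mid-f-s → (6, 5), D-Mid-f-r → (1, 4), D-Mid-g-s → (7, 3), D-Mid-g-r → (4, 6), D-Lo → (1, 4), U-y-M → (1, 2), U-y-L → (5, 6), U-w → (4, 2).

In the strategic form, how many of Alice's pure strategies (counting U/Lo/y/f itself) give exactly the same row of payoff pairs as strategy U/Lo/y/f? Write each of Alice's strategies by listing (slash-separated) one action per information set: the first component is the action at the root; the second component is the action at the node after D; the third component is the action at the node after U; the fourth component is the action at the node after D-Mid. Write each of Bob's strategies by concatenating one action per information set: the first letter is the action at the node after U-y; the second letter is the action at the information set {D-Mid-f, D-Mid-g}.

Row for U/Lo/y/f (columns Ms, Mr, Ls, Lr): (1,2) (1,2) (5,6) (5,6).
Under U/Lo/y/f, Alice's choice at the node after D and at the node after D-Mid can never be reached regardless of what Bob does, so varying those choices leaves every outcome unchanged.
Holding the reachable choices fixed and varying the unreachable ones freely already gives 3 × 2 = 6 equivalent strategies.
No other strategy reproduces this row, so those 6 are the full class: U/Hi/y/f, U/Hi/y/g, U/Mid/y/f, U/Mid/y/g, U/Lo/y/f, U/Lo/y/g.

6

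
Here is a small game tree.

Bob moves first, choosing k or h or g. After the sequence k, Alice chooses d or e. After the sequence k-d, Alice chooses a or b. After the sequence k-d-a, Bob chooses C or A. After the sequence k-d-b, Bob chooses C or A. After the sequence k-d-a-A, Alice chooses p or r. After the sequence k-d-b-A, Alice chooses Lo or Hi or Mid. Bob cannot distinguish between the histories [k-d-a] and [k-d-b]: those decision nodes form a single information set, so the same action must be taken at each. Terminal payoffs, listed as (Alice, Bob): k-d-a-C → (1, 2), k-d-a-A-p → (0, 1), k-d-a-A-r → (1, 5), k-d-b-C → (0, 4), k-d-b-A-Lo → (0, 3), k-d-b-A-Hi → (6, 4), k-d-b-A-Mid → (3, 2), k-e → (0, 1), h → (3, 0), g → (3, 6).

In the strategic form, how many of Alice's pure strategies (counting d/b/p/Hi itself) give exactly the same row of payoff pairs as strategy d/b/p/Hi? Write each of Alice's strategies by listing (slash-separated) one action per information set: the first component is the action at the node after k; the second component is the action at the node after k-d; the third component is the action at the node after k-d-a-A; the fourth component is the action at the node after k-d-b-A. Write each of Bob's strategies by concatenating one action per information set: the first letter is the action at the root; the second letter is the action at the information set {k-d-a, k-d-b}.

2

Row for d/b/p/Hi (columns kC, kA, hC, hA, gC, gA): (0,4) (6,4) (3,0) (3,0) (3,6) (3,6).
Under d/b/p/Hi, Alice's choice at the node after k-d-a-A can never be reached regardless of what Bob does, so varying those choices leaves every outcome unchanged.
Holding the reachable choices fixed and varying the unreachable one freely already gives 2 equivalent strategies.
No other strategy reproduces this row, so those 2 are the full class: d/b/p/Hi, d/b/r/Hi.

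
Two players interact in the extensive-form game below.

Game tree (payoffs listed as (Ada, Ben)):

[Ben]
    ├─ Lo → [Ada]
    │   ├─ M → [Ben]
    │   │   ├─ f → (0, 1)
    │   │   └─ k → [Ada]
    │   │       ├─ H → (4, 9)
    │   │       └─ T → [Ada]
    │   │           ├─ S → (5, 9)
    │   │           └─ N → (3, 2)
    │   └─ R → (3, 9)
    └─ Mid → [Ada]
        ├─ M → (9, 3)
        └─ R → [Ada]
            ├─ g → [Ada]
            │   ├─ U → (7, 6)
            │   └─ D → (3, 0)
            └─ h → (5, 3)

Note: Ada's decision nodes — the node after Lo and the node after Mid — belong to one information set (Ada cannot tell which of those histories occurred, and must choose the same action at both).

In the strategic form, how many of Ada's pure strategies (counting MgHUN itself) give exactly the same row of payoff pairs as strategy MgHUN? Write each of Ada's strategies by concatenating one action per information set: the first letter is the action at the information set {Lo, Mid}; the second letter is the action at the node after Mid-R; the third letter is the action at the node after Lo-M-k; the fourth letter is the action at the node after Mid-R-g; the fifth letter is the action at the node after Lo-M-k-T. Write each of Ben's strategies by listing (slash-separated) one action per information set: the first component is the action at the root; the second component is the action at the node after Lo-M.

8

Row for MgHUN (columns Lo/f, Lo/k, Mid/f, Mid/k): (0,1) (4,9) (9,3) (9,3).
Under MgHUN, Ada's choice at the node after Mid-R and at the node after Mid-R-g and at the node after Lo-M-k-T can never be reached regardless of what Ben does, so varying those choices leaves every outcome unchanged.
Holding the reachable choices fixed and varying the unreachable ones freely already gives 2 × 2 × 2 = 8 equivalent strategies.
No other strategy reproduces this row, so those 8 are the full class: MgHUS, MgHUN, MgHDS, MgHDN, MhHUS, MhHUN, MhHDS, MhHDN.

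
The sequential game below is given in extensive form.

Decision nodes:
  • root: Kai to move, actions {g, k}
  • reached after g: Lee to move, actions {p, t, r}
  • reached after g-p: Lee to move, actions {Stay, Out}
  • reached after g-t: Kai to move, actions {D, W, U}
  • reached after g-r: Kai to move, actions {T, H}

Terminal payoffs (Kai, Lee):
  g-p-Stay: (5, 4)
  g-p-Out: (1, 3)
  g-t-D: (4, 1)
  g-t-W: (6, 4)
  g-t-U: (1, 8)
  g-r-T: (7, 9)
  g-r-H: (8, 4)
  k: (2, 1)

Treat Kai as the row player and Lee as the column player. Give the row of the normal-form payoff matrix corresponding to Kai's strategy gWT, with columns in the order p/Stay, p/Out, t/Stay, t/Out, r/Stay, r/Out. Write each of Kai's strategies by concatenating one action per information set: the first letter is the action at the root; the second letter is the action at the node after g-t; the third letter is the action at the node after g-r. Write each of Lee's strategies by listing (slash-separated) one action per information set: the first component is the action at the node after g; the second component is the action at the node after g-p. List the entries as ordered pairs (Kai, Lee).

vs p/Stay: Kai plays g → Lee plays p at [g] → Lee plays Stay at [g-p] → (5, 4)
vs p/Out: Kai plays g → Lee plays p at [g] → Lee plays Out at [g-p] → (1, 3)
vs t/Stay: Kai plays g → Lee plays t at [g] → Kai plays W at [g-t] → (6, 4)
vs t/Out: Kai plays g → Lee plays t at [g] → Kai plays W at [g-t] → (6, 4)
vs r/Stay: Kai plays g → Lee plays r at [g] → Kai plays T at [g-r] → (7, 9)
vs r/Out: Kai plays g → Lee plays r at [g] → Kai plays T at [g-r] → (7, 9)

(5,4) (1,3) (6,4) (6,4) (7,9) (7,9)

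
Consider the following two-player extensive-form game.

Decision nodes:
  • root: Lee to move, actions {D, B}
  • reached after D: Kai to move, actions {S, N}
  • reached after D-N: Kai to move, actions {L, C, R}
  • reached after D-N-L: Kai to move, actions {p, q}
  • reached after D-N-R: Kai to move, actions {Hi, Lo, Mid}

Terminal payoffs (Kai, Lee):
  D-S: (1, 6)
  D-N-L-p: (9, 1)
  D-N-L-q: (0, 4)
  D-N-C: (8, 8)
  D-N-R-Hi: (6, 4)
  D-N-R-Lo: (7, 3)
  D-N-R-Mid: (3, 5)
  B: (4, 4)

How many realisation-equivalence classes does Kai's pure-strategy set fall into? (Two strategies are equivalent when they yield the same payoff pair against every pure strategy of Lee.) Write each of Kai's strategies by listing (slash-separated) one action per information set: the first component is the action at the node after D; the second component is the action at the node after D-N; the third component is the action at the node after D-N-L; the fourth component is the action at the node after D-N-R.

7

Kai has 36 pure strategies: S/L/p/Hi, S/L/p/Lo, S/L/p/Mid, S/L/q/Hi, S/L/q/Lo, S/L/q/Mid, S/C/p/Hi, S/C/p/Lo, S/C/p/Mid, S/C/q/Hi, S/C/q/Lo, S/C/q/Mid, S/R/p/Hi, S/R/p/Lo, S/R/p/Mid, S/R/q/Hi, S/R/q/Lo, S/R/q/Mid, N/L/p/Hi, N/L/p/Lo, N/L/p/Mid, N/L/q/Hi, N/L/q/Lo, N/L/q/Mid, N/C/p/Hi, N/C/p/Lo, N/C/p/Mid, N/C/q/Hi, N/C/q/Lo, N/C/q/Mid, N/R/p/Hi, N/R/p/Lo, N/R/p/Mid, N/R/q/Hi, N/R/q/Lo, N/R/q/Mid. Columns: D, B.
{S/L/p/Hi, S/L/p/Lo, S/L/p/Mid, S/L/q/Hi, S/L/q/Lo, S/L/q/Mid, S/C/p/Hi, S/C/p/Lo, S/C/p/Mid, S/C/q/Hi, S/C/q/Lo, S/C/q/Mid, S/R/p/Hi, S/R/p/Lo, S/R/p/Mid, S/R/q/Hi, S/R/q/Lo, S/R/q/Mid} → row (1,6) (4,4)
{N/L/p/Hi, N/L/p/Lo, N/L/p/Mid} → row (9,1) (4,4)
{N/L/q/Hi, N/L/q/Lo, N/L/q/Mid} → row (0,4) (4,4)
{N/C/p/Hi, N/C/p/Lo, N/C/p/Mid, N/C/q/Hi, N/C/q/Lo, N/C/q/Mid} → row (8,8) (4,4)
{N/R/p/Hi, N/R/q/Hi} → row (6,4) (4,4)
{N/R/p/Lo, N/R/q/Lo} → row (7,3) (4,4)
{N/R/p/Mid, N/R/q/Mid} → row (3,5) (4,4)
That's 7 distinct rows out of 36 strategies.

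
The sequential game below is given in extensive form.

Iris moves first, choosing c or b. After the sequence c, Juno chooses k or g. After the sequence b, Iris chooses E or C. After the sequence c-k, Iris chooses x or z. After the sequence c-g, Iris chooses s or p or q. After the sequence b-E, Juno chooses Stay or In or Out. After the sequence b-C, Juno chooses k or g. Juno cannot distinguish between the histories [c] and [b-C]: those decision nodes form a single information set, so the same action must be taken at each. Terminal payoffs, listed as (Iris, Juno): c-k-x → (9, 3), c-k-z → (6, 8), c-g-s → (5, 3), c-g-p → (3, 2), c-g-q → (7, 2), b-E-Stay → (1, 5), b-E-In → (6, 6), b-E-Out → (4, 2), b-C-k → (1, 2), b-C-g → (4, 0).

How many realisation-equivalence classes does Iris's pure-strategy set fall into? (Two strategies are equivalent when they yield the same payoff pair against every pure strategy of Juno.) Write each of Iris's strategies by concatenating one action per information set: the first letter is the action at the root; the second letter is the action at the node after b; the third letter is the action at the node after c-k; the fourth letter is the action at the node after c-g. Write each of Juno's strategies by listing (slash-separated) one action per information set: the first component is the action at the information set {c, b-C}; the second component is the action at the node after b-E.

Iris has 24 pure strategies: cExs, cExp, cExq, cEzs, cEzp, cEzq, cCxs, cCxp, cCxq, cCzs, cCzp, cCzq, bExs, bExp, bExq, bEzs, bEzp, bEzq, bCxs, bCxp, bCxq, bCzs, bCzp, bCzq. Columns: k/Stay, k/In, k/Out, g/Stay, g/In, g/Out.
{cExs, cCxs} → row (9,3) (9,3) (9,3) (5,3) (5,3) (5,3)
{cExp, cCxp} → row (9,3) (9,3) (9,3) (3,2) (3,2) (3,2)
{cExq, cCxq} → row (9,3) (9,3) (9,3) (7,2) (7,2) (7,2)
{cEzs, cCzs} → row (6,8) (6,8) (6,8) (5,3) (5,3) (5,3)
{cEzp, cCzp} → row (6,8) (6,8) (6,8) (3,2) (3,2) (3,2)
{cEzq, cCzq} → row (6,8) (6,8) (6,8) (7,2) (7,2) (7,2)
{bExs, bExp, bExq, bEzs, bEzp, bEzq} → row (1,5) (6,6) (4,2) (1,5) (6,6) (4,2)
{bCxs, bCxp, bCxq, bCzs, bCzp, bCzq} → row (1,2) (1,2) (1,2) (4,0) (4,0) (4,0)
That's 8 distinct rows out of 24 strategies.

8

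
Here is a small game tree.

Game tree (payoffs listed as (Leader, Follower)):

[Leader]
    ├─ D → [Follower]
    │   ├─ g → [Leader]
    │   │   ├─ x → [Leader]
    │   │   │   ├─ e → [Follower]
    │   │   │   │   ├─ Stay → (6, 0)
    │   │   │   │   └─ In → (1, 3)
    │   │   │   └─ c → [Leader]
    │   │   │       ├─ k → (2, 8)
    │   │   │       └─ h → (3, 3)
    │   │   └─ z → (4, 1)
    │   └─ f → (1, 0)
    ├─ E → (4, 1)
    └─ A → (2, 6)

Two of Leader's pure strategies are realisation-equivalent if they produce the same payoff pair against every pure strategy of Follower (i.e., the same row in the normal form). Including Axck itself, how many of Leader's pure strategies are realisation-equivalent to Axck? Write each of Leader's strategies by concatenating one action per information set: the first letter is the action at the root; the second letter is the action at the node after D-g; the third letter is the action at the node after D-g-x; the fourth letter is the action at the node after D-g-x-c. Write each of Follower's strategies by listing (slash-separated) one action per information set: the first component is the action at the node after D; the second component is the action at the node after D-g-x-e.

8

Row for Axck (columns g/Stay, g/In, f/Stay, f/In): (2,6) (2,6) (2,6) (2,6).
Under Axck, Leader's choice at the node after D-g and at the node after D-g-x and at the node after D-g-x-c can never be reached regardless of what Follower does, so varying those choices leaves every outcome unchanged.
Holding the reachable choices fixed and varying the unreachable ones freely already gives 2 × 2 × 2 = 8 equivalent strategies.
No other strategy reproduces this row, so those 8 are the full class: Axek, Axeh, Axck, Axch, Azek, Azeh, Azck, Azch.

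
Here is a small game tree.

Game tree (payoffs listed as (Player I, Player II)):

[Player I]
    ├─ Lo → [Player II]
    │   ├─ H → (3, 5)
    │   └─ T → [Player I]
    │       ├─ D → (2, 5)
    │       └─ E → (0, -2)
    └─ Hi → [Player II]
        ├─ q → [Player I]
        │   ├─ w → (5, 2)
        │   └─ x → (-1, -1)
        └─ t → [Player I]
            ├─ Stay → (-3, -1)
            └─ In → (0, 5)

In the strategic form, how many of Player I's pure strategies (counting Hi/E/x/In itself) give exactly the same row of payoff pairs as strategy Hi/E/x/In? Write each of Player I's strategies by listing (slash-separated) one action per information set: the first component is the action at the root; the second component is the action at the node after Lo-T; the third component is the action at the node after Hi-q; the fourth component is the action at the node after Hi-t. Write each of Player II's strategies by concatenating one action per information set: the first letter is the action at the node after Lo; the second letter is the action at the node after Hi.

Row for Hi/E/x/In (columns Hq, Ht, Tq, Tt): (-1,-1) (0,5) (-1,-1) (0,5).
Under Hi/E/x/In, Player I's choice at the node after Lo-T can never be reached regardless of what Player II does, so varying those choices leaves every outcome unchanged.
Holding the reachable choices fixed and varying the unreachable one freely already gives 2 equivalent strategies.
No other strategy reproduces this row, so those 2 are the full class: Hi/D/x/In, Hi/E/x/In.

2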